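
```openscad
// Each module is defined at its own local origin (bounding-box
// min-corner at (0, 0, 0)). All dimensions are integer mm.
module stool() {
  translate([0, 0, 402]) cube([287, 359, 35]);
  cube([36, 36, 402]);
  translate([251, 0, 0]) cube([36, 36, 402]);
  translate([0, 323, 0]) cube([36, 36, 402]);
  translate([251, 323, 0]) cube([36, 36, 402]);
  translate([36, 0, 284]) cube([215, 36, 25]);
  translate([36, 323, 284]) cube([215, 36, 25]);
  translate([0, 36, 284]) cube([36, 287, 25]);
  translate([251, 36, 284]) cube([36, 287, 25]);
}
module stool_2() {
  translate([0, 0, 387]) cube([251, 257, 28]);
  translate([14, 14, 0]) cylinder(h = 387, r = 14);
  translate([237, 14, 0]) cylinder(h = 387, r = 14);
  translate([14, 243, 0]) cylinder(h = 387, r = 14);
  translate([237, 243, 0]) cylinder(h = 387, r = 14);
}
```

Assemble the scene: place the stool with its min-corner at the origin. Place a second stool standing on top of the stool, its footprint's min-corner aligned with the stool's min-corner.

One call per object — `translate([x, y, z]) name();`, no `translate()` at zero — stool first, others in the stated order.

stool();
translate([0, 0, 437]) stool_2();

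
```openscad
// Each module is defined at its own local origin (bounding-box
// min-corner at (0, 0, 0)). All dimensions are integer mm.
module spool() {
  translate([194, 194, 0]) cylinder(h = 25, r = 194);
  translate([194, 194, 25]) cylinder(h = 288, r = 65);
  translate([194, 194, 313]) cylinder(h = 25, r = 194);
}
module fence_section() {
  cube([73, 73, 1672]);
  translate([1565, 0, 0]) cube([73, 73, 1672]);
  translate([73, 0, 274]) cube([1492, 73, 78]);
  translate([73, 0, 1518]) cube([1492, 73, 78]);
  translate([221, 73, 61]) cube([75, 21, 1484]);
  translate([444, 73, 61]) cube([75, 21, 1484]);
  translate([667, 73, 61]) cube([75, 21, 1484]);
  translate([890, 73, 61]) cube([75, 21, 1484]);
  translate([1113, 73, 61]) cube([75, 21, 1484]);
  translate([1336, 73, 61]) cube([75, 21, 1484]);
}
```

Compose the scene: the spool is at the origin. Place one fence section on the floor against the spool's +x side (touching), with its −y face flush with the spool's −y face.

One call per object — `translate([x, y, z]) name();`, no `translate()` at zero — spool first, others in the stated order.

spool();
translate([388, 0, 0]) fence_section();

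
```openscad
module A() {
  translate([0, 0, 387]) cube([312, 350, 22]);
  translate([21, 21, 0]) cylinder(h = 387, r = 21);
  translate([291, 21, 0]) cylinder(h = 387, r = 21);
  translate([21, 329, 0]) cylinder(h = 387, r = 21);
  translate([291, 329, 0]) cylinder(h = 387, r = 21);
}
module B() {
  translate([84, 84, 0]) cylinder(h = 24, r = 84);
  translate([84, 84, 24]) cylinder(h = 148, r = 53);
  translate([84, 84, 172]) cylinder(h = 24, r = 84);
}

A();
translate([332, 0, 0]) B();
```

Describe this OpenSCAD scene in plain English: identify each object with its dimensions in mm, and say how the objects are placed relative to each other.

A is a four-legged stool. The seat is a 312×350×22 mm slab whose top surface is at z = 409 mm; four round legs, each 42 mm in diameter, run from the floor (z = 0) to the underside of the seat, each leg's axis is inset half a diameter from the nearest pair of seat edges (so the leg's bounding box is flush with the corner).

B is a spool: two coaxial disc flanges of radius 84 mm and thickness 24 mm, joined by a core cylinder of radius 53 mm and height 148 mm. The lower flange rests on z = 0 and the three cylinders share a vertical axis.

The spool is on the floor beside the stool on its +x side.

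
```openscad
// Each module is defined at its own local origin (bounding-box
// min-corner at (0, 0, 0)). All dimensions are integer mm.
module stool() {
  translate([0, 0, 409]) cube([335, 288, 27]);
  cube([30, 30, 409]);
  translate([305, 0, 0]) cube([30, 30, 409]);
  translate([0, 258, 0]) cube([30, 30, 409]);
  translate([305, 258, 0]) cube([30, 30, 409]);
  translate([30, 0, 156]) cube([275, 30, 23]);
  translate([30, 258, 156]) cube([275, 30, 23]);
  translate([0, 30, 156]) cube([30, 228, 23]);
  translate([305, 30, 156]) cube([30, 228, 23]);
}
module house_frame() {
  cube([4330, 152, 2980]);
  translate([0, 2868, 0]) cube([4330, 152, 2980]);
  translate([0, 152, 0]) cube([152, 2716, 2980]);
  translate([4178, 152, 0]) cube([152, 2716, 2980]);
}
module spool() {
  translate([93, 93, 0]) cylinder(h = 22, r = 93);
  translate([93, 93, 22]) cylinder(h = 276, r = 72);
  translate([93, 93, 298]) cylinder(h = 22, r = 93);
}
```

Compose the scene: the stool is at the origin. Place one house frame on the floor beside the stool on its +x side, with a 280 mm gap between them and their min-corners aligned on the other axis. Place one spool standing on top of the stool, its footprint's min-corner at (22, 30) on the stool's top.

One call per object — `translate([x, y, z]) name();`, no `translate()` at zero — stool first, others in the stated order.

stool();
translate([615, 0, 0]) house_frame();
translate([22, 30, 436]) spool();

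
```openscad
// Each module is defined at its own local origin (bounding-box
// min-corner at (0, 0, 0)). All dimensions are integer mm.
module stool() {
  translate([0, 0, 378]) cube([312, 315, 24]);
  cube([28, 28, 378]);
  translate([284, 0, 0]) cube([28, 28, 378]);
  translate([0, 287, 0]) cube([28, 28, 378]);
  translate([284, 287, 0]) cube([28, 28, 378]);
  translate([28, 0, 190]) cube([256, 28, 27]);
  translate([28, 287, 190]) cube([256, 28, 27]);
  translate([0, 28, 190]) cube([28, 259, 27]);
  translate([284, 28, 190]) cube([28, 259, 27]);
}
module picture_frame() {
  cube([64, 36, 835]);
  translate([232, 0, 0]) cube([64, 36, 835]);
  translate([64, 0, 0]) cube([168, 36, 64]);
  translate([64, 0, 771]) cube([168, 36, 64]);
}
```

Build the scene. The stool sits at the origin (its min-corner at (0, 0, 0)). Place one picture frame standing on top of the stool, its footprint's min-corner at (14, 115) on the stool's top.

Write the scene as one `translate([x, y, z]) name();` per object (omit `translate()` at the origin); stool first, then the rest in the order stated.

stool();
translate([14, 115, 402]) picture_frame();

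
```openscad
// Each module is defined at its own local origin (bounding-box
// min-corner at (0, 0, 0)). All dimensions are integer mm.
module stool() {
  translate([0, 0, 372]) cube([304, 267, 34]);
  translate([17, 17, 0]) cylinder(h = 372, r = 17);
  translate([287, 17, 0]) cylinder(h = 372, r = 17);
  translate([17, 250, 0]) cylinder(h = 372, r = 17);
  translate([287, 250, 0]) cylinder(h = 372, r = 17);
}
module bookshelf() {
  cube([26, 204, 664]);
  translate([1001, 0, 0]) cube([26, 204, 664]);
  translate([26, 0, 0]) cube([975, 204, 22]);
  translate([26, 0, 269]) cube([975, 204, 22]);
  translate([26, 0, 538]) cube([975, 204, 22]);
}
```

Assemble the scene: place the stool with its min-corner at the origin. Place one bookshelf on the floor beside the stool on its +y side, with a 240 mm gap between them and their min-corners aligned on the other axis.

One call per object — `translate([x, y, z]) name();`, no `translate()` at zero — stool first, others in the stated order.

stool();
translate([0, 507, 0]) bookshelf();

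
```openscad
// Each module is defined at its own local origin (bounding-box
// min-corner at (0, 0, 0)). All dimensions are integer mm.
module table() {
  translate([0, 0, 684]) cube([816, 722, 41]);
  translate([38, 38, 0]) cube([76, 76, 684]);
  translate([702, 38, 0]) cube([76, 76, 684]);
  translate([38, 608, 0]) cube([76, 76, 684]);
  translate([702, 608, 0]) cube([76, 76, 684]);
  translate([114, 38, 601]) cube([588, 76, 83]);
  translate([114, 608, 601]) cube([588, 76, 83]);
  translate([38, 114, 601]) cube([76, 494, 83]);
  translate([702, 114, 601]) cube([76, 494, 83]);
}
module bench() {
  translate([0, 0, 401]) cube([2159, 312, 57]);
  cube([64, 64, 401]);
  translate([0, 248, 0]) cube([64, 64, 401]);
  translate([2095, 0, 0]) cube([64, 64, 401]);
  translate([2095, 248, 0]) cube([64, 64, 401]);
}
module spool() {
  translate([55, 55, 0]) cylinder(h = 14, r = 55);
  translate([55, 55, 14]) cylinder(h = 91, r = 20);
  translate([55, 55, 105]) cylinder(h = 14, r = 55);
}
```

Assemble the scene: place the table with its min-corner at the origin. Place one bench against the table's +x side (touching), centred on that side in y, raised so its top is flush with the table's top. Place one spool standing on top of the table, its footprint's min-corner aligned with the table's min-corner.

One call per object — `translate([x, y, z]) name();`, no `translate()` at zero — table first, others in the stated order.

table();
translate([816, 205, 267]) bench();
translate([0, 0, 725]) spool();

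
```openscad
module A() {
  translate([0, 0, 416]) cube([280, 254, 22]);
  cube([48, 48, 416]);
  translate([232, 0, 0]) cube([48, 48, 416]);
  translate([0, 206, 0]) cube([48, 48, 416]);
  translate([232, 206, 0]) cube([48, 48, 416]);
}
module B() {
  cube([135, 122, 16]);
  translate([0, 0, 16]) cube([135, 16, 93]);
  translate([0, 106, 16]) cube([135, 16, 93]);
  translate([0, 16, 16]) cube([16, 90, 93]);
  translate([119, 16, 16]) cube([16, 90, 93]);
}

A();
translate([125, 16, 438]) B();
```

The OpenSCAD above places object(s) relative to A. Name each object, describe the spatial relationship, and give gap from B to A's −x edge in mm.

The open box's min-x is at 125; the stool's min-x is 0; gap = 125 mm.

A is a stool. B is an open box. The open box is on top of the stool. The gap from the open box to the stool's −x edge is 125 mm.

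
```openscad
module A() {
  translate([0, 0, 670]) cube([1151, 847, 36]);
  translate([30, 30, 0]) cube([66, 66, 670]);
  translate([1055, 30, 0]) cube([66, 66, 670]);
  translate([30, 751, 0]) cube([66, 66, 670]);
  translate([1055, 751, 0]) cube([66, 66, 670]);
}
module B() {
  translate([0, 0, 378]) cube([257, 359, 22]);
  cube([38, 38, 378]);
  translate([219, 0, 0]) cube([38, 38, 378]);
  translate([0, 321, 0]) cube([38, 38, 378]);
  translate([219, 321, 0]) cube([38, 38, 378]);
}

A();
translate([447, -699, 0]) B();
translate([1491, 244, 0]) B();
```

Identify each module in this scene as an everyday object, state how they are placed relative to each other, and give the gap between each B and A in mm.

Each stool's nearest face is 340 mm from the table's bounding box.

A is a table. B is a stool. Two stools sit around the table at the −y, +x sides. The gap between each stool and the table is 340 mm.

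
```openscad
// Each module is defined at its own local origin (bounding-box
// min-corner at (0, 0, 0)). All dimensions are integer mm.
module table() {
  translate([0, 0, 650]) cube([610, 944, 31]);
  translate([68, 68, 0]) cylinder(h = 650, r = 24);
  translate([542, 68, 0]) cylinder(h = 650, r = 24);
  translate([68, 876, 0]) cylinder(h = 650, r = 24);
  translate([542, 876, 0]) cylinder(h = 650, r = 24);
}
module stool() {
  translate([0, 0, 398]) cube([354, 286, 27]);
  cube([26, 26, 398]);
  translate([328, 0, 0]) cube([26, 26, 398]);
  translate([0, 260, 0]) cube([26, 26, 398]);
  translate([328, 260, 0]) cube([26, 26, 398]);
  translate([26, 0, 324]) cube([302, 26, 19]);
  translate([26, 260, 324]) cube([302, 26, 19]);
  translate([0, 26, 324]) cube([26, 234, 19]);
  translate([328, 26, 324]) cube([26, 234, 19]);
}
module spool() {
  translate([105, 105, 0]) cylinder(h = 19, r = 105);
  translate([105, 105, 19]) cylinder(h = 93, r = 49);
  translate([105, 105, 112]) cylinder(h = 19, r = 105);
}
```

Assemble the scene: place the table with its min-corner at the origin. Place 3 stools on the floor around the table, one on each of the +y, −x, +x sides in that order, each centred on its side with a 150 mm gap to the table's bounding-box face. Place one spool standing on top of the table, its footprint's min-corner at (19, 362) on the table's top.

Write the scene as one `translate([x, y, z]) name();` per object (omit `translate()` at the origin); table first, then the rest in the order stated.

table();
translate([128, 1094, 0]) stool();
translate([-504, 329, 0]) stool();
translate([760, 329, 0]) stool();
translate([19, 362, 681]) spool();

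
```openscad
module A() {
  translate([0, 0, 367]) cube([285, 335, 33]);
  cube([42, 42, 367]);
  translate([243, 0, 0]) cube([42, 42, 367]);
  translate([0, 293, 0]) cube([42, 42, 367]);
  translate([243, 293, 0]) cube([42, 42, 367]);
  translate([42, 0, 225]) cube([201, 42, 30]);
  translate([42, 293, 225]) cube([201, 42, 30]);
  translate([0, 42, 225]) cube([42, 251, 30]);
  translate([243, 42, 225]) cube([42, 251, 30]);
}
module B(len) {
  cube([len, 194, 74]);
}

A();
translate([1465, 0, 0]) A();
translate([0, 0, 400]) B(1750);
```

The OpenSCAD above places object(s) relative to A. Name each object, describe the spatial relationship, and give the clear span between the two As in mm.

Second stool starts at x = 1465; first ends at x = 285; clear span = 1465 − 285 = 1180 mm.

A is a stool. B is a beam. A beam spans the tops of two stools. The clear span between the two stools is 1180 mm.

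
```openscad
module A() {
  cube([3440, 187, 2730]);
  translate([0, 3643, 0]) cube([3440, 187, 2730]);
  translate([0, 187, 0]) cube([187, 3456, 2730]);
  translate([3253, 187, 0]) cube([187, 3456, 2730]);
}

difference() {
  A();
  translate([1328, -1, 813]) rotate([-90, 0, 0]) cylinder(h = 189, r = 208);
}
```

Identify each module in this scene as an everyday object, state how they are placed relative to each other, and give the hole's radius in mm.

The subtracted cylinder has r = 208 mm.

A is a house frame. The house frame has a circular hole through its front wall. The hole's radius is 208 mm.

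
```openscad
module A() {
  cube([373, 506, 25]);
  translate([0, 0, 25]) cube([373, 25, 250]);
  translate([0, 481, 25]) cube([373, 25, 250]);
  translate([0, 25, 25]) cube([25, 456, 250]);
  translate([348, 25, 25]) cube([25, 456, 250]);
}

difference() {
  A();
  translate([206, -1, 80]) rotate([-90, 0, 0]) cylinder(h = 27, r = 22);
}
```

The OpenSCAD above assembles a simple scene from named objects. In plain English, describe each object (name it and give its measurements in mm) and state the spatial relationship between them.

A is an open storage box with external size 373×506×275 mm and wall thickness 25 mm (the base is also 25 mm thick). The base covers the whole footprint; the four walls stand on the base, with the y-facing walls full-width and the x-facing walls fitting between their inner faces.

The open box has a circular hole of radius 22 mm through its front wall, centred at (x = 206, z = 80).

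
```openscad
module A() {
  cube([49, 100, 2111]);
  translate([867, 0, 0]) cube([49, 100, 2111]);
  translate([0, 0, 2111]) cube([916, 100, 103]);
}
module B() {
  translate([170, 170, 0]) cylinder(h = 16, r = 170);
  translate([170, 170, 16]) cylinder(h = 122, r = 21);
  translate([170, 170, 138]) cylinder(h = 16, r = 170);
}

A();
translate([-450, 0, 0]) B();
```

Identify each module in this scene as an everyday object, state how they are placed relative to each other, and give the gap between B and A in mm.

The spool's nearest face is 110 mm from the door frame's −x face.

A is a door frame. B is a spool. The spool is on the floor beside the door frame on its −x side. The gap between the spool and the door frame is 110 mm.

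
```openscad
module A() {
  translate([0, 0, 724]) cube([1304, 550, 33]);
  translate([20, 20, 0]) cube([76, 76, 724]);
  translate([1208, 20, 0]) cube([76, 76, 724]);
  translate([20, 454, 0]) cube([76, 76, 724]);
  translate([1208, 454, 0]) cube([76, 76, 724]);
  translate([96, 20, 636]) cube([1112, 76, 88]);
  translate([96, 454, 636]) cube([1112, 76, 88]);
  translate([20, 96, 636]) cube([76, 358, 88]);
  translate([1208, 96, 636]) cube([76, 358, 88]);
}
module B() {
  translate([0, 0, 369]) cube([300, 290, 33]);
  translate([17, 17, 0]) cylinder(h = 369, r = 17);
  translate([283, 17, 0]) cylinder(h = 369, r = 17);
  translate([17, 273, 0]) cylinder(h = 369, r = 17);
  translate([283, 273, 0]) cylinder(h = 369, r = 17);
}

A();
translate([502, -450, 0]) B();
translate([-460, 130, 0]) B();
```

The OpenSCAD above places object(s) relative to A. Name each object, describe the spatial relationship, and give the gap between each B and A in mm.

A is a table. B is a stool. Two stools sit around the table at the −y, −x sides. The gap between each stool and the table is 160 mm.

Each stool's nearest face is 160 mm from the table's bounding box.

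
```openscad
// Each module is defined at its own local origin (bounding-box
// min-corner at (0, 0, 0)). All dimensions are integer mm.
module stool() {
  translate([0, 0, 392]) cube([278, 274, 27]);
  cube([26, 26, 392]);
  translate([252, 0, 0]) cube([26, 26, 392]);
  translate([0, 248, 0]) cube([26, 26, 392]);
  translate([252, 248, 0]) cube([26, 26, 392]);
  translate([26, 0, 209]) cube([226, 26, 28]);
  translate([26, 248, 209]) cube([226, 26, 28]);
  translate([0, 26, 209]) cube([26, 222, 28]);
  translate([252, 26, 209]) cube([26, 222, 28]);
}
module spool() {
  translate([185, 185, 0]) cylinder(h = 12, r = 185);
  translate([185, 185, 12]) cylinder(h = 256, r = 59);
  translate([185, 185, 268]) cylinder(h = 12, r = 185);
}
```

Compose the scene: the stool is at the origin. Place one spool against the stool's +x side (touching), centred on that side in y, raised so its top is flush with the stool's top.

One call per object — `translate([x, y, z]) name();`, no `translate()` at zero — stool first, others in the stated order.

stool();
translate([278, -48, 139]) spool();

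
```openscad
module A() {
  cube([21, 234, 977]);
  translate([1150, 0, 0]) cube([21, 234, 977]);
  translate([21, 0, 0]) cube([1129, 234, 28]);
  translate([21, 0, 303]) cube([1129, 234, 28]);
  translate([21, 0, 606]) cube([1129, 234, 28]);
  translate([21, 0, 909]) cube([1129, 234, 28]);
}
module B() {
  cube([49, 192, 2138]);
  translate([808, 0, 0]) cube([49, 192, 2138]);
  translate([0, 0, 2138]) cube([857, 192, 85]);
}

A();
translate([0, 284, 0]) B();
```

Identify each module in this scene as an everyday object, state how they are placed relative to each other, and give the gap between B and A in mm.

The door frame's nearest face is 50 mm from the bookshelf's +y face.

A is a bookshelf. B is a door frame. The door frame is on the floor beside the bookshelf on its +y side. The gap between the door frame and the bookshelf is 50 mm.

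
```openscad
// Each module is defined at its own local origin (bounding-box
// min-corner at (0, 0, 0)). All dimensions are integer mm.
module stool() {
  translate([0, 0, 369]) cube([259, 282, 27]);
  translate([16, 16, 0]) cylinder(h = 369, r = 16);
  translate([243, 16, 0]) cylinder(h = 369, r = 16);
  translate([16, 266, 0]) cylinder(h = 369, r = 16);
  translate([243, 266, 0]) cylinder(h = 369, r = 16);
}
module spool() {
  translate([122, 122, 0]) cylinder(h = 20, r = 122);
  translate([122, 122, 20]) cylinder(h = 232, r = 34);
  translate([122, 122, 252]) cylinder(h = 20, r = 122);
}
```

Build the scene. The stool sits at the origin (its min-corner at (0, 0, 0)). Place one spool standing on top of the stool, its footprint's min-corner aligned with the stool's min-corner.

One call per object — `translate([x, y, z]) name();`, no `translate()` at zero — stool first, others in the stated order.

stool();
translate([0, 0, 396]) spool();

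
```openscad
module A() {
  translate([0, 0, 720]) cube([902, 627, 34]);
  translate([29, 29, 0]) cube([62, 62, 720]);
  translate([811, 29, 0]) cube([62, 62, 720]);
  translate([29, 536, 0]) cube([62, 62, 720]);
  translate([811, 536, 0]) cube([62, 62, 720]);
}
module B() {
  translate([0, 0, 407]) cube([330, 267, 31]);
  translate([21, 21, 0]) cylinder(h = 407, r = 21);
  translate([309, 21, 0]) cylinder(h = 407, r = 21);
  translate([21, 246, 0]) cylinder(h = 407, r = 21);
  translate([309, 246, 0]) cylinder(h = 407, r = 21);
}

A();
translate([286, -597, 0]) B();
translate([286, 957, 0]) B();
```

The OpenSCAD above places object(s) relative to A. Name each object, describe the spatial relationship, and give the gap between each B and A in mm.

A is a table. B is a stool. Two stools sit around the table at the −y, +y sides. The gap between each stool and the table is 330 mm.

Each stool's nearest face is 330 mm from the table's bounding box.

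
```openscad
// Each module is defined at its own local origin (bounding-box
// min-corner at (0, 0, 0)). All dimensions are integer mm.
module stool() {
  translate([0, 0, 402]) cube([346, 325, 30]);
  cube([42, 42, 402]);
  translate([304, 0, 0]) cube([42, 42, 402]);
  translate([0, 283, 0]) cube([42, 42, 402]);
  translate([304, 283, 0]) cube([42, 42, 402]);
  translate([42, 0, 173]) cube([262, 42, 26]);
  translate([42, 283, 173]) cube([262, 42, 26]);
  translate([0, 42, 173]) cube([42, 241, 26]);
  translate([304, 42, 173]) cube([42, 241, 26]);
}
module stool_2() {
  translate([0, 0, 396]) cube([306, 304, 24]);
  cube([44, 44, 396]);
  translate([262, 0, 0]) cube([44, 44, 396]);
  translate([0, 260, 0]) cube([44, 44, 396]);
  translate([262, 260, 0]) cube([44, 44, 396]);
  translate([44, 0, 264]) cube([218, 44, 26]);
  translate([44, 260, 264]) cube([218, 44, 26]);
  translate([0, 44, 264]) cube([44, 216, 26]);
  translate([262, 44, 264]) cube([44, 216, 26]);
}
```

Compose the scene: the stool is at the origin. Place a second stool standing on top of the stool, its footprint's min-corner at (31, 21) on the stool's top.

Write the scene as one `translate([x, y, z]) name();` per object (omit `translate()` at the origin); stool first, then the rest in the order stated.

stool();
translate([31, 21, 432]) stool_2();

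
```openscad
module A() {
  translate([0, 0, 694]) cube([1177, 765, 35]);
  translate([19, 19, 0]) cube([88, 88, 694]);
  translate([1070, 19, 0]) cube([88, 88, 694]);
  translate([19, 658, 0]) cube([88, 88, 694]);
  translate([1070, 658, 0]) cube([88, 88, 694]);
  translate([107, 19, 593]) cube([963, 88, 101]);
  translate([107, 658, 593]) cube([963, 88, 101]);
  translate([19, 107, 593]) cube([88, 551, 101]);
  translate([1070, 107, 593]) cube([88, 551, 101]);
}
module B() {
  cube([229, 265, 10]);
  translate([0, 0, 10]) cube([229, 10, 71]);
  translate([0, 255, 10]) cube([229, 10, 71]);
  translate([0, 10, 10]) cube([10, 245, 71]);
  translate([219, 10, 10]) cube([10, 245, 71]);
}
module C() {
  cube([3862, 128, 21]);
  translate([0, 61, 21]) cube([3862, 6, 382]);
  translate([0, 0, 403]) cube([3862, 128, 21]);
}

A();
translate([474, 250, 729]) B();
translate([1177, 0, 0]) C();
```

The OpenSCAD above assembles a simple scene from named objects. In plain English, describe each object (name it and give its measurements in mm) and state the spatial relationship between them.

A is a table with a 1177×765 mm rectangular top, 35 mm thick, top surface at z = 729 mm, supported by four 88×88 mm square legs, each inset 19 mm from the nearest pair of top edges, running from the floor. Four apron rails, 88 mm thick and 101 mm tall, run between adjacent legs with their top edges flush with the underside of the top and their outer faces flush with the legs' outer faces.

B is an open storage box with external size 229×265×81 mm and wall thickness 10 mm (the base is also 10 mm thick). The base covers the whole footprint; the four walls stand on the base, with the y-facing walls full-width and the x-facing walls fitting between their inner faces.

C is an I-beam lying along x, 3862 mm long. Overall section height 424 mm. Two flanges 128 mm wide (y) and 21 mm thick, one on the floor and one at the top; a web 6 mm thick runs between them, centred on the flange width.

The open box is on top of the table, centred. The I-beam is against the table's +x side, with their −y faces flush.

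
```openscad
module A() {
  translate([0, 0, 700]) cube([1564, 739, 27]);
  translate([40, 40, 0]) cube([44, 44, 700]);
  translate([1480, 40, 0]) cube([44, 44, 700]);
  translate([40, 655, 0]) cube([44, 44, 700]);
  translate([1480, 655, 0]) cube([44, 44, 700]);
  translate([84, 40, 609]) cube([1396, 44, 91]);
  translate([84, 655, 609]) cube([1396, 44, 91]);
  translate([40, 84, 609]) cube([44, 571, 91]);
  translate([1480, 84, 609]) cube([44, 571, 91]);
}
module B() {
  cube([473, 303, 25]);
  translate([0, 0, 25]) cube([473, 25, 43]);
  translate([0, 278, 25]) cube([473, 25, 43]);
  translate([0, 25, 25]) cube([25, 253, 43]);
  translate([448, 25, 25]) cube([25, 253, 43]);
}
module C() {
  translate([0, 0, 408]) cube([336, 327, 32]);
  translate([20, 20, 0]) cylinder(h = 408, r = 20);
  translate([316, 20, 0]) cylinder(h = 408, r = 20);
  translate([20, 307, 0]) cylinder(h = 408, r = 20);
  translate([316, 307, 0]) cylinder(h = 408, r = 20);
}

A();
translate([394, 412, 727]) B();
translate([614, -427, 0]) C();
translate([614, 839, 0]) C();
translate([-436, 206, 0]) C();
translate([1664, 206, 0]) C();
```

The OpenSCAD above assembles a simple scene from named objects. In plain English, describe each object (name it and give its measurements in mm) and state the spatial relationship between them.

A is a table with a 1564×739 mm rectangular top, 27 mm thick, top surface at z = 727 mm, supported by four 44×44 mm square legs, each inset 40 mm from the nearest pair of top edges, running from the floor. Four apron rails, 44 mm thick and 91 mm tall, run between adjacent legs with their top edges flush with the underside of the top and their outer faces flush with the legs' outer faces.

B is an open storage box with external size 473×303×68 mm and wall thickness 25 mm (the base is also 25 mm thick). The base covers the whole footprint; the four walls stand on the base, with the y-facing walls full-width and the x-facing walls fitting between their inner faces.

C is a four-legged stool. The seat is a 336×327×32 mm slab whose top surface is at z = 440 mm; four round legs, each 40 mm in diameter, run from the floor (z = 0) to the underside of the seat, each leg's axis is inset half a diameter from the nearest pair of seat edges (so the leg's bounding box is flush with the corner).

The open box is on top of the table. Four stools sit around the table at the −y, +y, −x, +x sides.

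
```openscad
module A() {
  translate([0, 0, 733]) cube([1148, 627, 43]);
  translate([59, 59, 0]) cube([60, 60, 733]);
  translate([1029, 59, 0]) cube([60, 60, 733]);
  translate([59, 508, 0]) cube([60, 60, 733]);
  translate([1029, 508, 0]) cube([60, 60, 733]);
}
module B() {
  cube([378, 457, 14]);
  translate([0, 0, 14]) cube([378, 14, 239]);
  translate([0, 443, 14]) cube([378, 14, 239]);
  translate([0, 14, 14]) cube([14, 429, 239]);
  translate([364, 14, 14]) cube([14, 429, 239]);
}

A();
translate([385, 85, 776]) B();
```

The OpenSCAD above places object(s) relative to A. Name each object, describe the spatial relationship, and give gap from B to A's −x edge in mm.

The open box's min-x is at 385; the table's min-x is 0; gap = 385 mm.

A is a table. B is an open box. The open box is on top of the table, centred. The gap from the open box to the table's −x edge is 385 mm.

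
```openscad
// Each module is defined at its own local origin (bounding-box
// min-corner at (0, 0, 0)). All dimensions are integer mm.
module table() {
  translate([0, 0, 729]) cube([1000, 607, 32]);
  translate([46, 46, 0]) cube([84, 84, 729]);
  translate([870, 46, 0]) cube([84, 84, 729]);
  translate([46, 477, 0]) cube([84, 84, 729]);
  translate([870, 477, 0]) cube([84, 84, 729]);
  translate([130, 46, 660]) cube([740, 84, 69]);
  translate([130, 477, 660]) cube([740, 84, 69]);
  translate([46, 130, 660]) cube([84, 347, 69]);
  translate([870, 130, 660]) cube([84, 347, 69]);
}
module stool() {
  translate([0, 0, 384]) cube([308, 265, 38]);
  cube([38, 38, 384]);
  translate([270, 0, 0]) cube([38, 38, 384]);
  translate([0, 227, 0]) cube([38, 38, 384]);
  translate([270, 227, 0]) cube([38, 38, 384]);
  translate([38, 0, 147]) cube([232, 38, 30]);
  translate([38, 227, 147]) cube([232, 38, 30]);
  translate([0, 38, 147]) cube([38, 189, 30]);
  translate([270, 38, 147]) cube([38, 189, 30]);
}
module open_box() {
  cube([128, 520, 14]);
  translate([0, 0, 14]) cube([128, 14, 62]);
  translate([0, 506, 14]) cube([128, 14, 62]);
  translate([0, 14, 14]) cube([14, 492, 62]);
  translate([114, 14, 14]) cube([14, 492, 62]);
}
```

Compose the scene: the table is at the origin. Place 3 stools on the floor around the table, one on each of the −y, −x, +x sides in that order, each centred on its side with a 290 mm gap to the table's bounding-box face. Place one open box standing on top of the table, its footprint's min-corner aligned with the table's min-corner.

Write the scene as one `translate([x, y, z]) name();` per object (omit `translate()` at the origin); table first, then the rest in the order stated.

table();
translate([346, -555, 0]) stool();
translate([-598, 171, 0]) stool();
translate([1290, 171, 0]) stool();
translate([0, 0, 761]) open_box();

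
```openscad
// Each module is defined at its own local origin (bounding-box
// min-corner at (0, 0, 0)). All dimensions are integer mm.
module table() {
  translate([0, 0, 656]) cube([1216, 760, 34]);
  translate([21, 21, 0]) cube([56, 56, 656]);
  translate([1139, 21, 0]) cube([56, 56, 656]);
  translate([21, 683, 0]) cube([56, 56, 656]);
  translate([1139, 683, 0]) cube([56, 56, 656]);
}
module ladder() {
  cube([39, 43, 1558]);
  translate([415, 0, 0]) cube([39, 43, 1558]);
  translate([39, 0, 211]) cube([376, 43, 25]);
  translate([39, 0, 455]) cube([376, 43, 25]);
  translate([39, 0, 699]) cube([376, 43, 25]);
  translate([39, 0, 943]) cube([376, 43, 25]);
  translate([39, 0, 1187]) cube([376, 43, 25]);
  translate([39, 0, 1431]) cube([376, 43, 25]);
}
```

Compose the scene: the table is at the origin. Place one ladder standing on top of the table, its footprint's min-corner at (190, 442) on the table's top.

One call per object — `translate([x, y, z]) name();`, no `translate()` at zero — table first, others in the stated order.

table();
translate([190, 442, 690]) ladder();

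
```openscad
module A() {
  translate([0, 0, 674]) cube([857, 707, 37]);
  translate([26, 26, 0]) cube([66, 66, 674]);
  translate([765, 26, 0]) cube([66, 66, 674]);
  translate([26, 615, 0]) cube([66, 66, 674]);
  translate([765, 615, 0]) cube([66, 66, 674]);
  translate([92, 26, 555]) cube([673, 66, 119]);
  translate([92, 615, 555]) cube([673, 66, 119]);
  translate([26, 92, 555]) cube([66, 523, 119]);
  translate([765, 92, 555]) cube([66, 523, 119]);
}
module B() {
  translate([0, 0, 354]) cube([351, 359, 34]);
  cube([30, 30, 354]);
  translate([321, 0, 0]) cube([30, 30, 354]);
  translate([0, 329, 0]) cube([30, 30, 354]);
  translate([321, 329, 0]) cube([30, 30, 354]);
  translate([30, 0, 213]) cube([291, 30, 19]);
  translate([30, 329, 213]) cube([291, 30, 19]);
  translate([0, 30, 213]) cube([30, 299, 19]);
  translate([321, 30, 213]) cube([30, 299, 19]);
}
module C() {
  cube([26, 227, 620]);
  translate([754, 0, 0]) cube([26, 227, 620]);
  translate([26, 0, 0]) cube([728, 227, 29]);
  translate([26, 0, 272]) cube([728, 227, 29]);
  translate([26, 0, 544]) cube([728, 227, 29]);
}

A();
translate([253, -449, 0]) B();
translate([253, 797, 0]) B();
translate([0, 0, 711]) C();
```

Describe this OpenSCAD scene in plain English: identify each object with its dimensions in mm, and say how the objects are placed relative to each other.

A is a table with a 857×707 mm rectangular top, 37 mm thick, top surface at z = 711 mm, supported by four 66×66 mm square legs, each inset 26 mm from the nearest pair of top edges, running from the floor. Four apron rails, 66 mm thick and 119 mm tall, run between adjacent legs with their top edges flush with the underside of the top and their outer faces flush with the legs' outer faces.

B is a simple wooden stool: a rectangular seat 351 mm (x) by 359 mm (y), 34 mm thick, top face at z = 388 mm, on four square legs, each 30×30 mm in cross-section. The legs rest on z = 0, each flush with a corner of the seat. Four stretchers, 30 mm wide and 19 mm tall, connect adjacent legs with their undersides at z = 213 mm, each running between the inner faces of the legs it joins and aligned with the legs' outer faces on the other axis.

C is a bookshelf 780 mm wide overall, 227 mm deep and 620 mm tall. The two sides are 26 mm thick vertical panels. 3 horizontal shelves of 29 mm thickness span between the inner faces of the sides; the lowest shelf sits on the floor and shelves are stacked with a clear vertical gap of 243 mm between each pair.

Two stools sit around the table at the −y, +y sides. The bookshelf is on top of the table.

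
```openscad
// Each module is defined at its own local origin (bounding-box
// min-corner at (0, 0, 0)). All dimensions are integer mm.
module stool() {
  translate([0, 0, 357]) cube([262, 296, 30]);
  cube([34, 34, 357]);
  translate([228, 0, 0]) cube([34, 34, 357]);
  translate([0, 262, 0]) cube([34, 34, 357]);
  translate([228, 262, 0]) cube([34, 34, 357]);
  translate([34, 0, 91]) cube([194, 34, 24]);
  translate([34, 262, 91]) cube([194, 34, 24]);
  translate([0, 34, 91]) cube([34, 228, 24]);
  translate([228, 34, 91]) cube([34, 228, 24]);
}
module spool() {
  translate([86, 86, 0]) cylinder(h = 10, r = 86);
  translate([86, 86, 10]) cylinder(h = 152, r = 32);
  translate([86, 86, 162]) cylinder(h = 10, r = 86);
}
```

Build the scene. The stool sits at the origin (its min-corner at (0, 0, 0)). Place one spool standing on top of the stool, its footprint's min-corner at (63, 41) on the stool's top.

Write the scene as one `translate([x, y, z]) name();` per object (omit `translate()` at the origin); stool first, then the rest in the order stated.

stool();
translate([63, 41, 387]) spool();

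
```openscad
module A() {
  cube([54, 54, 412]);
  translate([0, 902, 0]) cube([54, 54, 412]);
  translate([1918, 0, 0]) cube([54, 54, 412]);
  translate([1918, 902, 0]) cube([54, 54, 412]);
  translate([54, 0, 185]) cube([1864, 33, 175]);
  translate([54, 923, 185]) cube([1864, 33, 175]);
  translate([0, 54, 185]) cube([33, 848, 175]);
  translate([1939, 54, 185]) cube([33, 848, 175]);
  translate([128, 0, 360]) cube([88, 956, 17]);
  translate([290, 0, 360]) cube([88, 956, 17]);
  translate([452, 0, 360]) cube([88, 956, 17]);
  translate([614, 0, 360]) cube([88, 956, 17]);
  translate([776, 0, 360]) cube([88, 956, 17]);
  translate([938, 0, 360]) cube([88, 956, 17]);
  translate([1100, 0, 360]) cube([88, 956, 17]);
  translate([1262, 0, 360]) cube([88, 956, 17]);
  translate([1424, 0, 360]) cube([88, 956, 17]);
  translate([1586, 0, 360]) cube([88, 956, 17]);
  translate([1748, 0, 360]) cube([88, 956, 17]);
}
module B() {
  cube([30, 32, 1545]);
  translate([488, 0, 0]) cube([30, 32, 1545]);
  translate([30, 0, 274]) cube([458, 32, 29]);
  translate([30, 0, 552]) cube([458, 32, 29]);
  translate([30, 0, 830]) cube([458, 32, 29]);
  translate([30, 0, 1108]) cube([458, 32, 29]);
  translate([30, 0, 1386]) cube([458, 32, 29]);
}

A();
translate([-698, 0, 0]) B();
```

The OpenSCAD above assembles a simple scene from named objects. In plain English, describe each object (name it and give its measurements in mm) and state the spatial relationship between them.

A is a bed frame 1972 mm long (x) by 956 mm wide (y). Four 54×54 mm corner posts, 412 mm tall, at the corners of the footprint. Four rails of 33 mm thickness and 175 mm height run between adjacent posts with their undersides at z = 185 mm, their outer faces flush with the outside of the frame (the two x-running rails run between the posts' inner faces; the two y-running rails run between the posts' inner faces). 11 slats, each 88 mm wide (x) and 17 mm thick, lie across the top of the two x-running rails, running the full 956 mm width of the frame in y; the slats are evenly spaced along x between the inner faces of the end posts with equal gaps (rounded down to the nearest mm) at the −x end and between each pair — any rounding remainder accumulates at the +x end.

B is a wooden ladder with two side rails of 30×32 mm section and 1545 mm height, set 518 mm apart overall. Between them run 5 rectangular rungs (32 mm deep, 29 mm thick), front faces flush with the rails' −y face. The bottom of the first rung is 274 mm above the floor and each subsequent rung is 278 mm higher than the one below.

The ladder is on the floor beside the bed frame on its −x side.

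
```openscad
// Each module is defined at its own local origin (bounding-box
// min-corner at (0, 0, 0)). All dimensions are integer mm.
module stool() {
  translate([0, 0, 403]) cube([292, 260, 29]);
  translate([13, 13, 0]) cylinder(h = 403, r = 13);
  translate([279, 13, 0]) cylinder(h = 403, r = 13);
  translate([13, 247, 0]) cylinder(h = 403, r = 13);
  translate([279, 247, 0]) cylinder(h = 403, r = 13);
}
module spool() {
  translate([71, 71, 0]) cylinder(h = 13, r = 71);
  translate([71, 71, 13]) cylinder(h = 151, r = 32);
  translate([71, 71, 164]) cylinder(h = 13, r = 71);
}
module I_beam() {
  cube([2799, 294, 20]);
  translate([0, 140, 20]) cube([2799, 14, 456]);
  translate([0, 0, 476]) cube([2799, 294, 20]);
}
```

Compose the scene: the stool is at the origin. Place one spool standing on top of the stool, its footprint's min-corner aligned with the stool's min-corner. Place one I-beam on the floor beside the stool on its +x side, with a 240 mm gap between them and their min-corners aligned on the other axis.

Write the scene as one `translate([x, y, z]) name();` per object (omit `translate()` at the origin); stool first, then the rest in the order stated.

stool();
translate([0, 0, 432]) spool();
translate([532, 0, 0]) I_beam();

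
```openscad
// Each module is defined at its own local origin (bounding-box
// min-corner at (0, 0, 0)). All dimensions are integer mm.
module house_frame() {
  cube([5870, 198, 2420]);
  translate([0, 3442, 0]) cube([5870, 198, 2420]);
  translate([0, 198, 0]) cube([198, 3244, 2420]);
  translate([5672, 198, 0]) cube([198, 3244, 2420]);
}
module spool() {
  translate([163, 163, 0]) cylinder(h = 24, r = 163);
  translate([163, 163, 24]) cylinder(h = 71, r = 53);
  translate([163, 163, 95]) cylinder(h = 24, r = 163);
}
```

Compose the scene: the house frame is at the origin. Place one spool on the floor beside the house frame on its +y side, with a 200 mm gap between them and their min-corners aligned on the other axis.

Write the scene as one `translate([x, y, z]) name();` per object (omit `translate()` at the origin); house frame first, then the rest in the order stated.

house_frame();
translate([0, 3840, 0]) spool();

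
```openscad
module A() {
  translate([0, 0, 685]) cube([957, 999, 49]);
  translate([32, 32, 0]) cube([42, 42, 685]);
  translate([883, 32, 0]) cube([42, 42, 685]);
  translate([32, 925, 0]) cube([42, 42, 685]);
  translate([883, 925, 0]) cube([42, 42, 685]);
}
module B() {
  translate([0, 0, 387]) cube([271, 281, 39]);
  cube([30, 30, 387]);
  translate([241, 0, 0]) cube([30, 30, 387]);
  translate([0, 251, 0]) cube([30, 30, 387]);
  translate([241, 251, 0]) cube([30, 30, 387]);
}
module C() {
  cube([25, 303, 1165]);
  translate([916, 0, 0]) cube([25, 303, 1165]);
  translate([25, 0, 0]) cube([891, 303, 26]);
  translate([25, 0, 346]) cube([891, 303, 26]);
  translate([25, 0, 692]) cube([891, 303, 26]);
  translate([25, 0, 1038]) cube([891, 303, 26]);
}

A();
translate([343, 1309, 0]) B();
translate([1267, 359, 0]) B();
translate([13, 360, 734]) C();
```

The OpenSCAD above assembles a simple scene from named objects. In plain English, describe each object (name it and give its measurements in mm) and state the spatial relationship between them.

A is a table: top 957 mm (x) × 999 mm (y), 49 mm thick, upper face at z = 734 mm, on four 42×42 mm square legs, each inset 32 mm from the nearest pair of top edges, running from z = 0 to the bottom of the top.

B is a simple wooden stool: a rectangular seat 271 mm (x) by 281 mm (y), 39 mm thick, top face at z = 426 mm, on four square legs, each 30×30 mm in cross-section. The legs rest on z = 0, each flush with a corner of the seat.

C is a bookshelf 941 mm wide overall, 303 mm deep and 1165 mm tall. The two sides are 25 mm thick vertical panels. 4 horizontal shelves of 26 mm thickness span between the inner faces of the sides; the lowest shelf sits on the floor and shelves are stacked with a clear vertical gap of 320 mm between each pair.

Two stools sit around the table at the +y, +x sides. The bookshelf is on top of the table.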